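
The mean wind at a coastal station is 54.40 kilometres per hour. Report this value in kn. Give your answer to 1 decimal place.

1 km/h = 0.539957 kt, so 54.40 × 0.539957 = 29.4 kt.

29.4 kt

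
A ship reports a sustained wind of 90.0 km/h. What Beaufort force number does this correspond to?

Beaufort force 10

90.0 km/h = 25.0 m/s, which is Beaufort 10 (storm, 24.5–28.4 m/s).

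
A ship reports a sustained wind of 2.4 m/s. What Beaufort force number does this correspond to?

Beaufort force 2

2.4 m/s lies in the Beaufort 2 band (light breeze, 1.6–3.3 m/s).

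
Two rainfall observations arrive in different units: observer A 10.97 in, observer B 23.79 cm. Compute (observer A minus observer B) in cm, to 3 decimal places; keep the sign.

observer A: 10.97 in = 27.86380 cm.
Difference: 27.86380 − 23.79000 = 4.074 cm.

4.074 cm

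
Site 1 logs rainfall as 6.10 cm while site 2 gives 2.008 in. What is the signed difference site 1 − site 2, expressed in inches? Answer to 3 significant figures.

site 1: 6.10 cm = 2.40157 in.
Difference: 2.40157 − 2.00800 = 0.394 in.

0.394 in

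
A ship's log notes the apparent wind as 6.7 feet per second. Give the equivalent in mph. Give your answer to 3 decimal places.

4.568 mph

1 ft/s = 0.681818 mph, so 6.7 × 0.681818 = 4.568 mph.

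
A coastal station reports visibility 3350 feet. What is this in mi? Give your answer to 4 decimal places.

1 ft = 0.000189394 SM, so 3350 × 0.000189394 = 0.6345 SM.

0.6345 SM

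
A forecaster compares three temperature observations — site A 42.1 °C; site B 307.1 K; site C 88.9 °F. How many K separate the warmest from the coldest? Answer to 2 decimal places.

site B: 307.1 K = 33.950 °C.
site C: 88.9 °F = 31.611 °C.
Spread: 42.100 − 31.611 = 10.489 °C.

10.49 K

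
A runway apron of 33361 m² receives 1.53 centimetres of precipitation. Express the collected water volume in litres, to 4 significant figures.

Depth: 1.53 cm × 10 = 15.3 mm.
1 mm over 1 m² is 1 L, so volume = 15.3 × 33361 = 510423.3 L ≈ 510400 L.

510400 litres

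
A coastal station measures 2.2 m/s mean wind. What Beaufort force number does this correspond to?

2.2 m/s lies in the Beaufort 2 band (light breeze, 1.6–3.3 m/s).

Beaufort force 2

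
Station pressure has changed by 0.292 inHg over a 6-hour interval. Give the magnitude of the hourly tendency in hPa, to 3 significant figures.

1.65 hPa per hour

0.292 inHg / 6 h × 33.8639 hPa/inHg = 1.65 hPa/h.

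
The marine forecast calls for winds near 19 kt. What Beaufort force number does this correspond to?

19 kt lies in the Beaufort 5 band (fresh breeze, 17–21 kt).

Beaufort force 5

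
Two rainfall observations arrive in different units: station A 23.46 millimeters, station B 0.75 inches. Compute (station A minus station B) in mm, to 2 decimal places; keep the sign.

4.41 mm

station B: 0.75 in = 19.0500 mm.
Difference: 23.4600 − 19.0500 = 4.41 mm.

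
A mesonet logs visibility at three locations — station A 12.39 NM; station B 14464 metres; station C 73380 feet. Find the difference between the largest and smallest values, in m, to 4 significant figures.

station A: 12.39 nmi = 22946.28 m.
station C: 73380 ft = 22366.22 m.
Spread: 22946.28 − 14464.00 = 8482 m.

8482 m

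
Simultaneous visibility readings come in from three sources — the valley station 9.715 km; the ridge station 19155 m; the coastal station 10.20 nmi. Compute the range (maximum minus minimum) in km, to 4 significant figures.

the ridge station: 19155 m = 19.15500 km.
the coastal station: 10.20 nmi = 18.89040 km.
Spread: 19.15500 − 9.71500 = 9.440 km.

9.440 km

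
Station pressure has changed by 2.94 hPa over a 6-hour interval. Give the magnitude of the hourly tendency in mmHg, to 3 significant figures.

0.368 mmHg per hour

2.94 hPa / 6 h × 0.750062 mmHg/hPa = 0.368 mmHg/h.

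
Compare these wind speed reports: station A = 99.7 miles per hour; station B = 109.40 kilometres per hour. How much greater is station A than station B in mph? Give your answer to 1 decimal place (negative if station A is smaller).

31.7 mph

station B: 109.40 km/h = 67.978 mph.
Difference: 99.700 − 67.978 = 31.7 mph.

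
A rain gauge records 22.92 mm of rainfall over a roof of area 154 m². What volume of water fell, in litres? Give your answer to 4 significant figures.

3530 litres

1 mm over 1 m² is 1 L, so volume = 22.92 × 154 = 3529.68 L ≈ 3530 L.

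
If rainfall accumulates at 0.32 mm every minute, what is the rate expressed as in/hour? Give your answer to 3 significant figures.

0.32 mm/minute × 0.0393701 in/mm × 60 minute/hour = 0.756 in/hour.

0.756 in/hour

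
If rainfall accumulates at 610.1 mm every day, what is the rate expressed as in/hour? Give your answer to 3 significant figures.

610.1 mm/day × 0.0393701 in/mm × 0.0416667 day/hour = 1.00 in/hour.

1.00 in/hour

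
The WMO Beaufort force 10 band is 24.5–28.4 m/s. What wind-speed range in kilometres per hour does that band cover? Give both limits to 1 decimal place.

24.5–28.4 m/s × 3.6 = 88.2–102.2 km/h.

88.2 to 102.2 km/h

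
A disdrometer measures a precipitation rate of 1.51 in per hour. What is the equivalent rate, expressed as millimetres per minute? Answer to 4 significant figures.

0.6392 mm/minute

1.51 in/hour × 25.4 mm/in × 0.0166667 hour/minute = 0.6392 mm/minute.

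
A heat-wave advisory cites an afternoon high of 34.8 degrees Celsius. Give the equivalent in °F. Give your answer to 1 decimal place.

°F = °C × 9/5 + 32 = 34.8 × 1.8 + 32 = 94.6 °F.

94.6 °F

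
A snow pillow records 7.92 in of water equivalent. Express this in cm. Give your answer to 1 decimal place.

20.1 cm

1 in = 2.54 cm, so 7.92 × 2.54 = 20.1 cm.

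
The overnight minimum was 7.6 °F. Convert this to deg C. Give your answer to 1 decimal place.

°C = (°F − 32) × 5/9 = (7.6 − 32) / 1.8 = -13.6 °C.

-13.6 °C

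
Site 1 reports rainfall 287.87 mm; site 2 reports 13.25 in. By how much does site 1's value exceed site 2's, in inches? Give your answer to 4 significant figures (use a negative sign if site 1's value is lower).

-1.917 in

site 1: 287.87 mm = 11.33346 in.
Difference: 11.33346 − 13.25000 = -1.917 in.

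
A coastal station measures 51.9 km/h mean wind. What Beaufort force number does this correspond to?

Beaufort force 7

51.9 km/h = 14.4 m/s, which is Beaufort 7 (near gale, 13.9–17.1 m/s).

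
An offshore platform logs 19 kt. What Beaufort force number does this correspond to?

Beaufort force 5

19 kt lies in the Beaufort 5 band (fresh breeze, 17–21 kt).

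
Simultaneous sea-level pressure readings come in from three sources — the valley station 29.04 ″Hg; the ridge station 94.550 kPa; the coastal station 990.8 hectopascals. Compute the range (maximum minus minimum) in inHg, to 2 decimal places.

1.34 inHg

the ridge station: 94.550 kPa = 27.9206 inHg.
the coastal station: 990.8 hPa = 29.2583 inHg.
Spread: 29.2583 − 27.9206 = 1.34 inHg.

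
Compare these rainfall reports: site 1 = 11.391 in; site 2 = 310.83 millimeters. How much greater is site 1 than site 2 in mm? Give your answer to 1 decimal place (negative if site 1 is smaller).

site 1: 11.391 in = 289.331 mm.
Difference: 289.331 − 310.830 = -21.5 mm.

-21.5 mm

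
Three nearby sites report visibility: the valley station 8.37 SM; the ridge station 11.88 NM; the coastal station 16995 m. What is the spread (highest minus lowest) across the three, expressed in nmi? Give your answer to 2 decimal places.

4.61 nmi

the valley station: 8.37 SM = 7.2733 nmi.
the coastal station: 16995 m = 9.1766 nmi.
Spread: 11.8800 − 7.2733 = 4.61 nmi.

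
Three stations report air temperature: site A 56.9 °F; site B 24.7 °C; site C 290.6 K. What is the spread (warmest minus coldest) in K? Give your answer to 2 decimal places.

site A: 56.9 °F = 13.833 °C.
site C: 290.6 K = 17.450 °C.
Spread: 24.700 − 13.833 = 10.867 °C.

10.87 K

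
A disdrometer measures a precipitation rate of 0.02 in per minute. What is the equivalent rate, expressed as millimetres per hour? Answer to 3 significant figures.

0.02 in/minute × 25.4 mm/in × 60 minute/hour = 30.5 mm/hour.

30.5 mm/hour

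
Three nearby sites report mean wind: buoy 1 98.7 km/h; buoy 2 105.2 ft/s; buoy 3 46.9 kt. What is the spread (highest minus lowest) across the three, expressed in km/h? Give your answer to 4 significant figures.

28.58 km/h

buoy 2: 105.2 ft/s = 115.4339 km/h.
buoy 3: 46.9 kt = 86.8588 km/h.
Spread: 115.4339 − 86.8588 = 28.58 km/h.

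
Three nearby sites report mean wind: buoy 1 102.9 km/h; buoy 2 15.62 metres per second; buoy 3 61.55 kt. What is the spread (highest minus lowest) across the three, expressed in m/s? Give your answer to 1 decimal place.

16.0 m/s

buoy 1: 102.9 km/h = 28.583 m/s.
buoy 3: 61.55 kt = 31.664 m/s.
Spread: 31.664 − 15.620 = 16.0 m/s.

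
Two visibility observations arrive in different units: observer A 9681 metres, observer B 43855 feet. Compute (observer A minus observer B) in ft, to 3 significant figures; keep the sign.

-12100 ft

observer A: 9681 m = 31761.81 ft.
Difference: 31761.81 − 43855.00 = -12100 ft.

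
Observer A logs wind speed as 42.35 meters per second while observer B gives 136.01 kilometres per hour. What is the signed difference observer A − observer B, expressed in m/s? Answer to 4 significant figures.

4.569 m/s

observer B: 136.01 km/h = 37.78056 m/s.
Difference: 42.35000 − 37.78056 = 4.569 m/s.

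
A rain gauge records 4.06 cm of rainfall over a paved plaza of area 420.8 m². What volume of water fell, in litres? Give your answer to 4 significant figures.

Depth: 4.06 cm × 10 = 40.6 mm.
1 mm over 1 m² is 1 L, so volume = 40.6 × 420.8 = 17084.48 L ≈ 17080 L.

17080 litres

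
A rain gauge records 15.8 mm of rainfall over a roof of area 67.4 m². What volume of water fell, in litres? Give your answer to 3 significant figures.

1 mm over 1 m² is 1 L, so volume = 15.8 × 67.4 = 1064.92 L ≈ 1060 L.

1060 litres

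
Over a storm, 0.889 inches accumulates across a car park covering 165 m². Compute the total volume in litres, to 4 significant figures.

3726 litres

Depth: 0.889 in × 25.4 = 22.5806 mm.
1 mm over 1 m² is 1 L, so volume = 22.5806 × 165 = 3725.799 L ≈ 3726 L.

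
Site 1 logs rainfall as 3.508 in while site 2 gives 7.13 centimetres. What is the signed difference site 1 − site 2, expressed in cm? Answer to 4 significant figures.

1.780 cm

site 1: 3.508 in = 8.91032 cm.
Difference: 8.91032 − 7.13000 = 1.780 cm.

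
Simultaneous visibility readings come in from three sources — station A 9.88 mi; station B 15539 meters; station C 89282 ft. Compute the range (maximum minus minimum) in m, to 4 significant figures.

11670 m

station A: 9.88 SM = 15900.32 m.
station C: 89282 ft = 27213.15 m.
Spread: 27213.15 − 15539.00 = 11670 m.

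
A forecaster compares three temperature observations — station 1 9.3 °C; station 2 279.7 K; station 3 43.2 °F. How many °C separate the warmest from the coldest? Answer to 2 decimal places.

3.08 °C

station 2: 279.7 K = 6.550 °C.
station 3: 43.2 °F = 6.222 °C.
Spread: 9.300 − 6.222 = 3.078 °C.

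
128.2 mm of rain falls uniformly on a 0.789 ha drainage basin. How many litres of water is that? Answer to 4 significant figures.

Area: 0.789 ha = 7890 m².
1 mm over 1 m² is 1 L, so volume = 128.2 × 7890 = 1011498 L ≈ 1011000 L.

1011000 litres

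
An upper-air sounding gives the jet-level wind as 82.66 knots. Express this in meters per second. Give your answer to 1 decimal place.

42.5 m/s

1 kt = 0.514444 m/s, so 82.66 × 0.514444 = 42.5 m/s.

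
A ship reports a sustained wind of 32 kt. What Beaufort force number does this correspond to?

Beaufort force 7

32 kt lies in the Beaufort 7 band (near gale, 28–33 kt).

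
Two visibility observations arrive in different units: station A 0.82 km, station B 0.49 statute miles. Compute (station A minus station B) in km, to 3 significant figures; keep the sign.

0.0314 km

station B: 0.49 SM = 0.788579 km.
Difference: 0.820000 − 0.788579 = 0.0314 km.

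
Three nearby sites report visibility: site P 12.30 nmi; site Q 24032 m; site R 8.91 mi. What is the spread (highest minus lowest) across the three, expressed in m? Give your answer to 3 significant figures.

9690 m

site P: 12.30 nmi = 22779.60 m.
site R: 8.91 SM = 14339.26 m.
Spread: 24032.00 − 14339.26 = 9690 m.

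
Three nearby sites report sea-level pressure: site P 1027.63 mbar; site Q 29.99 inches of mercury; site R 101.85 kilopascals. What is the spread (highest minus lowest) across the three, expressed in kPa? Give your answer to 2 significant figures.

1.2 kPa

site P: 1027.63 mb = 102.763 kPa.
site Q: 29.99 inHg = 101.558 kPa.
Spread: 102.763 − 101.558 = 1.2 kPa.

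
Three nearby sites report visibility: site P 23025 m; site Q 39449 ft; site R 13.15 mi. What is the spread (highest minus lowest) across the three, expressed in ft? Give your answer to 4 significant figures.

36090 ft

site P: 23025 m = 75541.34 ft.
site R: 13.15 SM = 69432.00 ft.
Spread: 75541.34 − 39449.00 = 36090 ft.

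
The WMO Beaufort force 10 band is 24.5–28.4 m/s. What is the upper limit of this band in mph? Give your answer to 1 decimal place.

63.5 mph

24.5–28.4 m/s × 2.237 = 54.8–63.5 mph.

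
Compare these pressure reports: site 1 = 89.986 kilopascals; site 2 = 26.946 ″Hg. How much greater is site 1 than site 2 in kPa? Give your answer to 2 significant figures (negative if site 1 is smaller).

-1.3 kPa

site 2: 26.946 inHg = 91.250 kPa.
Difference: 89.986 − 91.250 = -1.3 kPa.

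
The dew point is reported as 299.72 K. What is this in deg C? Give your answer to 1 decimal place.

°C = 299.72 − 273.15 = 26.6 °C.

26.6 °C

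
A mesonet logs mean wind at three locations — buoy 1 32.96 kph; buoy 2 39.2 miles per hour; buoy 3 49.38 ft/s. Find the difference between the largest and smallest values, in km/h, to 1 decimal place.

30.1 km/h

buoy 2: 39.2 mph = 63.086 km/h.
buoy 3: 49.38 ft/s = 54.184 km/h.
Spread: 63.086 − 32.960 = 30.1 km/h.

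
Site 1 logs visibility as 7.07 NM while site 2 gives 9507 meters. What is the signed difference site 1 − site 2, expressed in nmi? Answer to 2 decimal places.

site 2: 9507 m = 5.1334 nmi.
Difference: 7.0700 − 5.1334 = 1.94 nmi.

1.94 nmi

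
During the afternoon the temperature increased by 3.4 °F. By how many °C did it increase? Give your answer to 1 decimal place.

1.9 °C

Converting a difference, only the 9/5 scale factor applies: Δ°C = 3.4 × 0.5556 = 1.9 °C.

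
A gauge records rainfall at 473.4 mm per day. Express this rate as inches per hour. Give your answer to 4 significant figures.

0.7766 in/hour

473.4 mm/day × 0.0393701 in/mm × 0.0416667 day/hour = 0.7766 in/hour.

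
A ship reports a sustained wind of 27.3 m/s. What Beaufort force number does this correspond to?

27.3 m/s lies in the Beaufort 10 band (storm, 24.5–28.4 m/s).

Beaufort force 10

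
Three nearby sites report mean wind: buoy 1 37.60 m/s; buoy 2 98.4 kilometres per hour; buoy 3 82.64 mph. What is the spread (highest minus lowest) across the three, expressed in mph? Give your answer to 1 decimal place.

buoy 1: 37.60 m/s = 84.109 mph.
buoy 2: 98.4 km/h = 61.143 mph.
Spread: 84.109 − 61.143 = 23.0 mph.

23.0 mph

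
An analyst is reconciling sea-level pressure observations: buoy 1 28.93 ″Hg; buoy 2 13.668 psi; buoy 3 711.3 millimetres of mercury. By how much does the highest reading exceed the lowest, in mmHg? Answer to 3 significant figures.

buoy 1: 28.93 inHg = 734.822 mmHg.
buoy 2: 13.668 psi = 706.840 mmHg.
Spread: 734.822 − 706.840 = 28.0 mmHg.

28.0 mmHg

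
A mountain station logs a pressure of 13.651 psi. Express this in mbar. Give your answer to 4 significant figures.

941.2 mb

1 psi = 68.9476 mb, so 13.651 × 68.9476 = 941.2 mb.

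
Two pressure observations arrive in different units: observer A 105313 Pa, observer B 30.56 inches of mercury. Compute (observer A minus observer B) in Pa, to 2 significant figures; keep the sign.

1800 Pa

observer B: 30.56 inHg = 103488.05 Pa.
Difference: 105313.00 − 103488.05 = 1800 Pa.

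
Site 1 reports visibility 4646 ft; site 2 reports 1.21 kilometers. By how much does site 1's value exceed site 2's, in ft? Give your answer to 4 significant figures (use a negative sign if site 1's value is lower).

site 2: 1.21 km = 3969.816 ft.
Difference: 4646.000 − 3969.816 = 676.2 ft.

676.2 ft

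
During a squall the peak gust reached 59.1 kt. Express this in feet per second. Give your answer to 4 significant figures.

1 kt = 1.68781 ft/s, so 59.1 × 1.68781 = 99.75 ft/s.

99.75 ft/s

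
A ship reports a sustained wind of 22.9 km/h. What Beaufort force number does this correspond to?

22.9 km/h = 6.4 m/s, which is Beaufort 4 (moderate breeze, 5.5–7.9 m/s).

Beaufort force 4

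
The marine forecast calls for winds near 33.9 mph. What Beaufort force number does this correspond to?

Beaufort force 7

33.9 mph = 15.2 m/s, which is Beaufort 7 (near gale, 13.9–17.1 m/s).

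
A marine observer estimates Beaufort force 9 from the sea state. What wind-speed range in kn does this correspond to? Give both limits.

41 to 47 kt

Beaufort 9 (strong gale) spans 41–47 knots.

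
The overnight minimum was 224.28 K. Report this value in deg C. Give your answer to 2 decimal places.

-48.87 °C

°C = 224.28 − 273.15 = -48.87 °C.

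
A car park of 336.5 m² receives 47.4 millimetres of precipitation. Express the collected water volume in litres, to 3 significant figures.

1 mm over 1 m² is 1 L, so volume = 47.4 × 336.5 = 15950.1 L ≈ 16000 L.

16000 litres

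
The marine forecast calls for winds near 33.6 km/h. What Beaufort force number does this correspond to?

Beaufort force 5

33.6 km/h = 9.3 m/s, which is Beaufort 5 (fresh breeze, 8.0–10.7 m/s).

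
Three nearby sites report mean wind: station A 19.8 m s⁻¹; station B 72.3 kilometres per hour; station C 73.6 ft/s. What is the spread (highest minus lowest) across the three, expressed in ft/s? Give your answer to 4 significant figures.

8.639 ft/s

station A: 19.8 m/s = 64.96063 ft/s.
station B: 72.3 km/h = 65.89020 ft/s.
Spread: 73.60000 − 64.96063 = 8.639 ft/s.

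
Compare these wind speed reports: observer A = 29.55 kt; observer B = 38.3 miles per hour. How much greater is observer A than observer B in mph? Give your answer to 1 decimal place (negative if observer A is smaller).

-4.3 mph

observer A: 29.55 kt = 34.006 mph.
Difference: 34.006 − 38.300 = -4.3 mph.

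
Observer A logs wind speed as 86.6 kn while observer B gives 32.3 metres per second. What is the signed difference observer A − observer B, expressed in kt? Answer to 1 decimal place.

23.8 kt

observer B: 32.3 m/s = 62.786 kt.
Difference: 86.600 − 62.786 = 23.8 kt.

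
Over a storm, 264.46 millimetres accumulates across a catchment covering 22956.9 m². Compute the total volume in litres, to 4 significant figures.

6071000 litres

1 mm over 1 m² is 1 L, so volume = 264.46 × 22956.9 = 6071181.8 L ≈ 6071000 L.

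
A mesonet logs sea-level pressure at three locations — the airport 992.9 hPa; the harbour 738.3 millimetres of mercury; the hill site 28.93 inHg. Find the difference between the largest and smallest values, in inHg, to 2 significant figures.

0.39 inHg

the airport: 992.9 hPa = 29.3203 inHg.
the harbour: 738.3 mmHg = 29.0669 inHg.
Spread: 29.3203 − 28.9300 = 0.39 inHg.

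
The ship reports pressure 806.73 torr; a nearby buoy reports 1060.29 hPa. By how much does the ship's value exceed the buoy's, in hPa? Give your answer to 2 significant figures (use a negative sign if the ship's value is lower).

15 hPa

the ship: 806.73 mmHg = 1075.55 hPa.
Difference: 1075.55 − 1060.29 = 15 hPa.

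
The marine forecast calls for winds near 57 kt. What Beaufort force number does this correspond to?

Beaufort force 11

57 kt lies in the Beaufort 11 band (violent storm, 56–63 kt).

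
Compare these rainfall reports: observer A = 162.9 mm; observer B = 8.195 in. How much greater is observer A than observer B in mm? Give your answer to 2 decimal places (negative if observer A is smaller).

observer B: 8.195 in = 208.1530 mm.
Difference: 162.9000 − 208.1530 = -45.25 mm.

-45.25 mm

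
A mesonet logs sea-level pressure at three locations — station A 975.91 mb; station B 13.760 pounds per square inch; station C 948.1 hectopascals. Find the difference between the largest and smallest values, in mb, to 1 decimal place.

27.8 mb

station B: 13.760 psi = 948.719 mb.
station C: 948.1 hPa = 948.100 mb.
Spread: 975.910 − 948.100 = 27.8 mb.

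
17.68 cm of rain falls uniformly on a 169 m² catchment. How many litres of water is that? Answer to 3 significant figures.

29900 litres

Depth: 17.68 cm × 10 = 176.8 mm.
1 mm over 1 m² is 1 L, so volume = 176.8 × 169 = 29879.2 L ≈ 29900 L.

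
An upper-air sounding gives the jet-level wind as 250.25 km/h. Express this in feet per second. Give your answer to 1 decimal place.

1 km/h = 0.911344 ft/s, so 250.25 × 0.911344 = 228.1 ft/s.

228.1 ft/s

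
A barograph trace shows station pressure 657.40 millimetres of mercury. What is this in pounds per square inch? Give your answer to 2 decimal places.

1 mmHg = 0.0193368 psi, so 657.40 × 0.0193368 = 12.71 psi.

12.71 psi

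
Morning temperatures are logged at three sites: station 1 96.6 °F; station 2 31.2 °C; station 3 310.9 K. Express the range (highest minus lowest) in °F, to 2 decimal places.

11.79 °F

station 1: 96.6 °F = 35.889 °C.
station 3: 310.9 K = 37.750 °C.
Spread: 37.750 − 31.200 = 6.550 °C = 11.79 °F.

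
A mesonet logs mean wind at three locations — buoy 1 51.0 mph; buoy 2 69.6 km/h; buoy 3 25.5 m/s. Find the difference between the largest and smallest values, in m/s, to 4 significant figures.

6.167 m/s

buoy 1: 51.0 mph = 22.79904 m/s.
buoy 2: 69.6 km/h = 19.33333 m/s.
Spread: 25.50000 − 19.33333 = 6.167 m/s.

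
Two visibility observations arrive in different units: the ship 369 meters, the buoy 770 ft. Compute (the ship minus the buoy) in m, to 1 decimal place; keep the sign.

the buoy: 770 ft = 234.696 m.
Difference: 369.000 − 234.696 = 134.3 m.

134.3 m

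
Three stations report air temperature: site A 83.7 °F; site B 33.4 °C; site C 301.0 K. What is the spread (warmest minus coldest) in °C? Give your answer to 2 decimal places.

5.55 °C

site A: 83.7 °F = 28.722 °C.
site C: 301.0 K = 27.850 °C.
Spread: 33.400 − 27.850 = 5.550 °C.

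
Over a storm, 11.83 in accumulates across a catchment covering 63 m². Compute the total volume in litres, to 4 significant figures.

18930 litres

Depth: 11.83 in × 25.4 = 300.482 mm.
1 mm over 1 m² is 1 L, so volume = 300.482 × 63 = 18930.366 L ≈ 18930 L.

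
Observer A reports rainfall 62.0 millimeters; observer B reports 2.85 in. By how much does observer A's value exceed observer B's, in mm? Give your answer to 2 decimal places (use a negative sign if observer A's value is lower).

-10.39 mm

observer B: 2.85 in = 72.3900 mm.
Difference: 62.0000 − 72.3900 = -10.39 mm.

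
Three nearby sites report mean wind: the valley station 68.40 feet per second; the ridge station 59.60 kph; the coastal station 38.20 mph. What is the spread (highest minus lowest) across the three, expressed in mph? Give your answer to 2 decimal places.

the valley station: 68.40 ft/s = 46.6364 mph.
the ridge station: 59.60 km/h = 37.0337 mph.
Spread: 46.6364 − 37.0337 = 9.60 mph.

9.60 mph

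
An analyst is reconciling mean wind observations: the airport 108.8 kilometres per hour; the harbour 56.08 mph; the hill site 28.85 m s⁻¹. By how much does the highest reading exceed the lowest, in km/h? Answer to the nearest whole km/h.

the harbour: 56.08 mph = 90.25 km/h.
the hill site: 28.85 m/s = 103.86 km/h.
Spread: 108.80 − 90.25 = 19 km/h.

19 km/h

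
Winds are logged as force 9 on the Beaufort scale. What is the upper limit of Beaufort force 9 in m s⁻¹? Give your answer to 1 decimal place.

24.4 m/s

Beaufort 9 (strong gale) spans 20.8–24.4 m/s.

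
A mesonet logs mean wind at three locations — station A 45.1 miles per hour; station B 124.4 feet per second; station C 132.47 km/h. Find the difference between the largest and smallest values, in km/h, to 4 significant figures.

station A: 45.1 mph = 72.5814 km/h.
station B: 124.4 ft/s = 136.5016 km/h.
Spread: 136.5016 − 72.5814 = 63.92 km/h.

63.92 km/h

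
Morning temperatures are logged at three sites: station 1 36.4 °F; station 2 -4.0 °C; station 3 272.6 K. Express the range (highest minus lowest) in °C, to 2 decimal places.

station 1: 36.4 °F = 2.444 °C.
station 3: 272.6 K = -0.550 °C.
Spread: 2.444 − (-4.000) = 6.444 °C.

6.44 °C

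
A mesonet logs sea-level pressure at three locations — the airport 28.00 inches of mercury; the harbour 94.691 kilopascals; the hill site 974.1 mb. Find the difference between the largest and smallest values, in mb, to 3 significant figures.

the airport: 28.00 inHg = 948.189 mb.
the harbour: 94.691 kPa = 946.910 mb.
Spread: 974.100 − 946.910 = 27.2 mb.

27.2 mb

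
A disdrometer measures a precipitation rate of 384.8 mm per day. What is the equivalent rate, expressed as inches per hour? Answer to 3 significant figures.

384.8 mm/day × 0.0393701 in/mm × 0.0416667 day/hour = 0.631 in/hour.

0.631 in/hour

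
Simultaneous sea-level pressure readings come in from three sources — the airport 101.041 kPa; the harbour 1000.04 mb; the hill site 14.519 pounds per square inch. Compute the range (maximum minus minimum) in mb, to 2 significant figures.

10 mb

the airport: 101.041 kPa = 1010.41 mb.
the hill site: 14.519 psi = 1001.05 mb.
Spread: 1010.41 − 1000.04 = 10 mb.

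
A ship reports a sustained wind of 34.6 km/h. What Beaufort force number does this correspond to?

Beaufort force 5

34.6 km/h = 9.6 m/s, which is Beaufort 5 (fresh breeze, 8.0–10.7 m/s).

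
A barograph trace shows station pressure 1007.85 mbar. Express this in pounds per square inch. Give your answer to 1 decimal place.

14.6 psi

1 mb = 0.0145038 psi, so 1007.85 × 0.0145038 = 14.6 psi.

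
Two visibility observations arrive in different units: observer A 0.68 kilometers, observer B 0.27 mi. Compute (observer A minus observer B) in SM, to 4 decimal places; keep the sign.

observer A: 0.68 km = 0.422532 SM.
Difference: 0.422532 − 0.270000 = 0.1525 SM.

0.1525 SM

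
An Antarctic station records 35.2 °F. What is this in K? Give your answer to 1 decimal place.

274.9 K

First to °C: 1.78 °C.
Then to K: 274.9 K.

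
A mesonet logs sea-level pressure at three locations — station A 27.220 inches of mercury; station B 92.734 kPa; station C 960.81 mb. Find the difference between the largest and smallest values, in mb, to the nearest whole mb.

39 mb

station A: 27.220 inHg = 921.78 mb.
station B: 92.734 kPa = 927.34 mb.
Spread: 960.81 − 921.78 = 39 mb.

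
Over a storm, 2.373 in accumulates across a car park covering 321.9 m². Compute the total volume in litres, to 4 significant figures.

19400 litres

Depth: 2.373 in × 25.4 = 60.2742 mm.
1 mm over 1 m² is 1 L, so volume = 60.2742 × 321.9 = 19402.265 L ≈ 19400 L.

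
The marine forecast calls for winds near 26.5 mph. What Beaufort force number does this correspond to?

Beaufort force 6

26.5 mph = 11.8 m/s, which is Beaufort 6 (strong breeze, 10.8–13.8 m/s).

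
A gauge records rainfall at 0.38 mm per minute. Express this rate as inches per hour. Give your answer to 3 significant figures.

0.898 in/hour

0.38 mm/minute × 0.0393701 in/mm × 60 minute/hour = 0.898 in/hour.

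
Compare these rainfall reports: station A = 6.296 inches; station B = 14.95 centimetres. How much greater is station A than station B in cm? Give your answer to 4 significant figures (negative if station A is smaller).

station A: 6.296 in = 15.99184 cm.
Difference: 15.99184 − 14.95000 = 1.042 cm.

1.042 cm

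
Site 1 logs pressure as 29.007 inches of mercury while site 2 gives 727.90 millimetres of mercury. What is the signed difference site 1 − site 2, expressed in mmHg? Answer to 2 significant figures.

site 1: 29.007 inHg = 736.778 mmHg.
Difference: 736.778 − 727.900 = 8.9 mmHg.

8.9 mmHg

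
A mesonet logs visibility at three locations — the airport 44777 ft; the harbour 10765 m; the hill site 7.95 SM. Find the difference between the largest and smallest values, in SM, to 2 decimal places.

1.79 SM

the airport: 44777 ft = 8.4805 SM.
the harbour: 10765 m = 6.6891 SM.
Spread: 8.4805 − 6.6891 = 1.79 SM.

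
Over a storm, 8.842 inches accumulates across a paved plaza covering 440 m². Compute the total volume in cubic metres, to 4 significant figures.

Depth: 8.842 in × 25.4 = 224.5868 mm.
1 mm over 1 m² is 1 L, so volume = 224.5868 × 440 = 98818.192 L = 98.82 m³.

98.82 cubic metres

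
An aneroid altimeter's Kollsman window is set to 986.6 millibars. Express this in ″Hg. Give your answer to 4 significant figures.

29.13 inHg

1 mb = 0.02953 inHg, so 986.6 × 0.02953 = 29.13 inHg.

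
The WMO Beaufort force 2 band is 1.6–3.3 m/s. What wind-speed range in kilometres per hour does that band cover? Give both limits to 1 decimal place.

5.8 to 11.9 km/h

1.6–3.3 m/s × 3.6 = 5.8–11.9 km/h.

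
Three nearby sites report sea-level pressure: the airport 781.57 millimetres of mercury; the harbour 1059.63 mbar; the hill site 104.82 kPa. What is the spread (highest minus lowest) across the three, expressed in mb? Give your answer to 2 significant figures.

the airport: 781.57 mmHg = 1042.01 mb.
the hill site: 104.82 kPa = 1048.20 mb.
Spread: 1059.63 − 1042.01 = 18 mb.

18 mb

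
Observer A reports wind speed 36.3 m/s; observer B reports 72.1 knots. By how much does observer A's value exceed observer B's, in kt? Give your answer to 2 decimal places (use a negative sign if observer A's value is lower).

-1.54 kt

observer A: 36.3 m/s = 70.5616 kt.
Difference: 70.5616 − 72.1000 = -1.54 kt.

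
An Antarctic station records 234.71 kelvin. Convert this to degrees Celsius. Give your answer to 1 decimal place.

°C = 234.71 − 273.15 = -38.4 °C.

-38.4 °C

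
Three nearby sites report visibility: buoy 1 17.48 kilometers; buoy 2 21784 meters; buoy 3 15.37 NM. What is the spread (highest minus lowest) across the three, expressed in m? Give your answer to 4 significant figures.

10990 m

buoy 1: 17.48 km = 17480.00 m.
buoy 3: 15.37 nmi = 28465.24 m.
Spread: 28465.24 − 17480.00 = 10990 m.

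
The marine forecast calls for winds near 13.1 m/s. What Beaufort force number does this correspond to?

13.1 m/s lies in the Beaufort 6 band (strong breeze, 10.8–13.8 m/s).

Beaufort force 6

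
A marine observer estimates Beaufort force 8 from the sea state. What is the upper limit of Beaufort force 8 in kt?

40 kt

Beaufort 8 (gale) spans 34–40 knots.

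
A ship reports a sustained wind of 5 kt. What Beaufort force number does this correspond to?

5 kt lies in the Beaufort 2 band (light breeze, 4–6 kt).

Beaufort force 2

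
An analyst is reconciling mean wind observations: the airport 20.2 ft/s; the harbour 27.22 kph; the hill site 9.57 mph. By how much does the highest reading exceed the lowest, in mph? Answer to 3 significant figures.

the airport: 20.2 ft/s = 13.7727 mph.
the harbour: 27.22 km/h = 16.9137 mph.
Spread: 16.9137 − 9.5700 = 7.34 mph.

7.34 mph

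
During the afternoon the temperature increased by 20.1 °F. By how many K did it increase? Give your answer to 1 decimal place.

For a temperature change the 32° offset cancels: ΔK = 20.1 × 0.5556 = 11.2 K.

11.2 K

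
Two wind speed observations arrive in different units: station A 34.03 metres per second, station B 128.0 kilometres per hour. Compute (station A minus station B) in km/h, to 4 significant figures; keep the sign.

station A: 34.03 m/s = 122.50800 km/h.
Difference: 122.50800 − 128.00000 = -5.492 km/h.

-5.492 km/h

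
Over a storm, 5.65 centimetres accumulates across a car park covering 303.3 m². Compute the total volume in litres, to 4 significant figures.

Depth: 5.65 cm × 10 = 56.5 mm.
1 mm over 1 m² is 1 L, so volume = 56.5 × 303.3 = 17136.45 L ≈ 17140 L.

17140 litres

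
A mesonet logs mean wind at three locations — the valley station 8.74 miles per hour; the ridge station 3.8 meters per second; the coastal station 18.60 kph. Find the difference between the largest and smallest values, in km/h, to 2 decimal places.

the valley station: 8.74 mph = 14.0657 km/h.
the ridge station: 3.8 m/s = 13.6800 km/h.
Spread: 18.6000 − 13.6800 = 4.92 km/h.

4.92 km/h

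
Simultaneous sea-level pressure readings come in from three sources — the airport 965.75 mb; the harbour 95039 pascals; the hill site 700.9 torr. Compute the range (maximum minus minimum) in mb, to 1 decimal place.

31.3 mb

the harbour: 95039 Pa = 950.390 mb.
the hill site: 700.9 mmHg = 934.457 mb.
Spread: 965.750 − 934.457 = 31.3 mb.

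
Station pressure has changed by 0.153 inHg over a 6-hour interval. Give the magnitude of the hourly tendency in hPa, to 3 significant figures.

0.153 inHg / 6 h × 33.8639 hPa/inHg = 0.864 hPa/h.

0.864 hPa per hour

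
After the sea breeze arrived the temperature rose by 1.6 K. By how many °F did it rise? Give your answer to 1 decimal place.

2.9 °F

Converting a difference, only the 9/5 scale factor applies: Δ°F = 1.6 × 1.8 = 2.9 °F.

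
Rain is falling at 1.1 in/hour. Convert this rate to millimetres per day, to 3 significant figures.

1.1 in/hour × 25.4 mm/in × 24 hour/day = 671 mm/day.

671 mm/day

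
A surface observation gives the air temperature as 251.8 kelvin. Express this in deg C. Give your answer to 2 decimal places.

°C = 251.8 − 273.15 = -21.35 °C.

-21.35 °C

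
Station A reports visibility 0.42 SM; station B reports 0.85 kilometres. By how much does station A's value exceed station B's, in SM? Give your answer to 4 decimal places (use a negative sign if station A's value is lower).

station B: 0.85 km = 0.528166 SM.
Difference: 0.420000 − 0.528166 = -0.1082 SM.

-0.1082 SM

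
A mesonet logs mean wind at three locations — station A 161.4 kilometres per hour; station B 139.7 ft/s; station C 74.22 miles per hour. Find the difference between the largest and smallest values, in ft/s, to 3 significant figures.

station A: 161.4 km/h = 147.091 ft/s.
station C: 74.22 mph = 108.856 ft/s.
Spread: 147.091 − 108.856 = 38.2 ft/s.

38.2 ft/s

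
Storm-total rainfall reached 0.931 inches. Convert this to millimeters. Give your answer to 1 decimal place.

1 in = 25.4 mm, so 0.931 × 25.4 = 23.6 mm.

23.6 mm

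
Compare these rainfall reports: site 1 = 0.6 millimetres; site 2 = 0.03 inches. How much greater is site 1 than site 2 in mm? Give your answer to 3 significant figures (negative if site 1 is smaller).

-0.162 mm

site 2: 0.03 in = 0.76200 mm.
Difference: 0.60000 − 0.76200 = -0.162 mm.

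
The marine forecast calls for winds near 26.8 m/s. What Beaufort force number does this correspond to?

26.8 m/s lies in the Beaufort 10 band (storm, 24.5–28.4 m/s).

Beaufort force 10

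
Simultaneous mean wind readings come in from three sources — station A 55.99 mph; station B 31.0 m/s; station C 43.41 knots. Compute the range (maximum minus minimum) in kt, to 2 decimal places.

station A: 55.99 mph = 48.6540 kt.
station B: 31.0 m/s = 60.2592 kt.
Spread: 60.2592 − 43.4100 = 16.85 kt.

16.85 kt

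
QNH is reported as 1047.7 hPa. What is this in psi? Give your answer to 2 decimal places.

15.20 psi

1 hPa = 0.0145038 psi, so 1047.7 × 0.0145038 = 15.20 psi.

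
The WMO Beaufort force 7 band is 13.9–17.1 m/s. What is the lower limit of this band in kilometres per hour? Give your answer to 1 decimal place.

13.9–17.1 m/s × 3.6 = 50.0–61.6 km/h.

50.0 km/h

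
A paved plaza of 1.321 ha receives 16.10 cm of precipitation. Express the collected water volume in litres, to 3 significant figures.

2130000 litres

Depth: 16.10 cm × 10 = 161 mm.
Area: 1.321 ha = 13210 m².
1 mm over 1 m² is 1 L, so volume = 161 × 13210 = 2126810 L ≈ 2130000 L.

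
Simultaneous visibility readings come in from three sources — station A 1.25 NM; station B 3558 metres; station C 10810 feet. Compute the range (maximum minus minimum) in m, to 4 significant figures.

station A: 1.25 nmi = 2315.00 m.
station C: 10810 ft = 3294.89 m.
Spread: 3558.00 − 2315.00 = 1243 m.

1243 m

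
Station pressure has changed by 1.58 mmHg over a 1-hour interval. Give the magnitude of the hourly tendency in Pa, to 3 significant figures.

211 Pa per hour

1.58 mmHg / 1 h × 133.322 Pa/mmHg = 211 Pa/h.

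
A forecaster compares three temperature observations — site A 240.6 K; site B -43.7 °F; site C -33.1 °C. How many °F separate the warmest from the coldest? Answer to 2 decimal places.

17.11 °F

site A: 240.6 K = -32.550 °C.
site B: -43.7 °F = -42.056 °C.
Spread: (-32.550) − (-42.056) = 9.506 °C = 17.11 °F.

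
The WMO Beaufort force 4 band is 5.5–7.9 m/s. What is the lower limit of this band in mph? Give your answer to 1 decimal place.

12.3 mph

5.5–7.9 m/s × 2.237 = 12.3–17.7 mph.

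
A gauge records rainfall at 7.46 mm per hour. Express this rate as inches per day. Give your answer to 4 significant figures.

7.46 mm/hour × 0.0393701 in/mm × 24 hour/day = 7.049 in/day.

7.049 in/day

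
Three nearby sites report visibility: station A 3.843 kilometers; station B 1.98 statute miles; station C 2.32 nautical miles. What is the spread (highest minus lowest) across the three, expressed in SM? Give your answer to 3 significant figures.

0.690 SM

station A: 3.843 km = 2.38793 SM.
station C: 2.32 nmi = 2.66981 SM.
Spread: 2.66981 − 1.98000 = 0.690 SM.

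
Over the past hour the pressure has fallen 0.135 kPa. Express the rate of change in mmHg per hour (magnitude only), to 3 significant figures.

0.135 kPa / 1 h × 7.50062 mmHg/kPa = 1.01 mmHg/h.

1.01 mmHg per hour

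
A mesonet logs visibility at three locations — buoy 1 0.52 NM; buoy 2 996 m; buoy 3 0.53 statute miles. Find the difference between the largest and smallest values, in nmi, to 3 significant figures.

buoy 2: 996 m = 0.537797 nmi.
buoy 3: 0.53 SM = 0.460557 nmi.
Spread: 0.537797 − 0.460557 = 0.0772 nmi.

0.0772 nmi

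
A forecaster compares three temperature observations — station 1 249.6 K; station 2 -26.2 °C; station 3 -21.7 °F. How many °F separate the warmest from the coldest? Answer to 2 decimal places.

station 1: 249.6 K = -23.550 °C.
station 3: -21.7 °F = -29.833 °C.
Spread: (-23.550) − (-29.833) = 6.283 °C = 11.31 °F.

11.31 °F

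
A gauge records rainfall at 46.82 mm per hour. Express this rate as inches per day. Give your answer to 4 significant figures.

46.82 mm/hour × 0.0393701 in/mm × 24 hour/day = 44.24 in/day.

44.24 in/day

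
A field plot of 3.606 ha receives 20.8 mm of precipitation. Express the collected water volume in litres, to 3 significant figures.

750000 litres

Area: 3.606 ha = 36060 m².
1 mm over 1 m² is 1 L, so volume = 20.8 × 36060 = 750048 L ≈ 750000 L.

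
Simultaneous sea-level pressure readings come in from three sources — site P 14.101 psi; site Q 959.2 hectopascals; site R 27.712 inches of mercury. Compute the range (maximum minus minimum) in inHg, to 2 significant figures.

site P: 14.101 psi = 28.7099 inHg.
site Q: 959.2 hPa = 28.3252 inHg.
Spread: 28.7099 − 27.7120 = 1.0 inHg.

1.0 inHg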